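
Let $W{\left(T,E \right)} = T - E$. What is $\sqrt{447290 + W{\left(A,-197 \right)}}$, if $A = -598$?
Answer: $\sqrt{446889} \approx 668.5$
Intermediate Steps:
$\sqrt{447290 + W{\left(A,-197 \right)}} = \sqrt{447290 - 401} = \sqrt{446889}$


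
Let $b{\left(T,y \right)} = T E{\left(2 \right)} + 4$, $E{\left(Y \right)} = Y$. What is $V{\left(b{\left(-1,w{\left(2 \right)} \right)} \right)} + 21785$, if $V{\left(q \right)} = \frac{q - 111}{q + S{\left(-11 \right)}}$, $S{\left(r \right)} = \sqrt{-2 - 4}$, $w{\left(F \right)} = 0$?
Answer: $\frac{108816}{5} + \frac{109 i \sqrt{6}}{10} \approx 21763.0 + 26.699 i$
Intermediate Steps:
$S{\left(r \right)} = i \sqrt{6}$ ($S{\left(r \right)} = \sqrt{-6} = i \sqrt{6}$)
$b{\left(T,y \right)} = 4 + 2 T$ ($b{\left(T,y \right)} = T 2 + 4 = 2 T + 4 = 4 + 2 T$)
$V{\left(q \right)} = \frac{-111 + q}{q + i \sqrt{6}}$ ($V{\left(q \right)} = \frac{q - 111}{q + i \sqrt{6}} = \frac{-111 + q}{q + i \sqrt{6}}$)
$V{\left(b{\left(-1,w{\left(2 \right)} \right)} \right)} + 21785 = \frac{-111 + \left(4 + 2 \left(-1\right)\right)}{\left(4 + 2 \left(-1\right)\right) + i \sqrt{6}} + 21785 = \frac{-111 + \left(4 - 2\right)}{\left(4 - 2\right) + i \sqrt{6}} + 21785 = \frac{-111 + 2}{2 + i \sqrt{6}} + 21785 = \frac{1}{2 + i \sqrt{6}} \left(-109\right) + 21785 = - \frac{109}{2 + i \sqrt{6}} + 21785 = 21785 - \frac{109}{2 + i \sqrt{6}}$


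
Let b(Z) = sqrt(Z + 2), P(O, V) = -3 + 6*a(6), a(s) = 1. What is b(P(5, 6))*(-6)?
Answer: -6*sqrt(5) ≈ -13.416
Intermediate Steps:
P(O, V) = 3 (P(O, V) = -3 + 6*1 = -3 + 6 = 3)
b(Z) = sqrt(2 + Z)
b(P(5, 6))*(-6) = sqrt(2 + 3)*(-6) = sqrt(5)*(-6) = -6*sqrt(5)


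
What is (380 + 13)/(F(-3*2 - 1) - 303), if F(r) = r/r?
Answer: -393/302 ≈ -1.3013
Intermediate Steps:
F(r) = 1
(380 + 13)/(F(-3*2 - 1) - 303) = (380 + 13)/(1 - 303) = 393/(-302) = 393*(-1/302) = -393/302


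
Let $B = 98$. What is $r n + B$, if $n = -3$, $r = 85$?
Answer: $-157$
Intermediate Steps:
$r n + B = 85 \left(-3\right) + 98 = -255 + 98 = -157$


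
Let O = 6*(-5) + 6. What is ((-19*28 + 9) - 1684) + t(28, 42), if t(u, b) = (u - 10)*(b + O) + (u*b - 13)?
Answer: -720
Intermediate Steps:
O = -24 (O = -30 + 6 = -24)
t(u, b) = -13 + b*u + (-24 + b)*(-10 + u) (t(u, b) = (u - 10)*(b - 24) + (u*b - 13) = (-10 + u)*(-24 + b) + (b*u - 13) = (-24 + b)*(-10 + u) + (-13 + b*u) = -13 + b*u + (-24 + b)*(-10 + u))
((-19*28 + 9) - 1684) + t(28, 42) = ((-19*28 + 9) - 1684) + (227 - 24*28 - 10*42 + 2*42*28) = ((-532 + 9) - 1684) + (227 - 672 - 420 + 2352) = (-523 - 1684) + 1487 = -2207 + 1487 = -720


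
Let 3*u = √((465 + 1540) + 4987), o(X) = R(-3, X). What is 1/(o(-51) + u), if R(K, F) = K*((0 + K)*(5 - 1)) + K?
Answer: 297/2809 - 12*√437/2809 ≈ 0.016428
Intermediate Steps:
R(K, F) = K + 4*K² (R(K, F) = K*(K*4) + K = K*(4*K) + K = 4*K² + K = K + 4*K²)
o(X) = 33 (o(X) = -3*(1 + 4*(-3)) = -3*(1 - 12) = -3*(-11) = 33)
u = 4*√437/3 (u = √((465 + 1540) + 4987)/3 = √(2005 + 4987)/3 = √6992/3 = (4*√437)/3 = 4*√437/3 ≈ 27.873)
1/(o(-51) + u) = 1/(33 + 4*√437/3)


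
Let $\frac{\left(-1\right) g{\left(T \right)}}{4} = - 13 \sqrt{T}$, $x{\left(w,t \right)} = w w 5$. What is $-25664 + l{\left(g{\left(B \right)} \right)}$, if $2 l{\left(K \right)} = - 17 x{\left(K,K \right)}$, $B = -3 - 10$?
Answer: $1468296$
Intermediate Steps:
$B = -13$ ($B = -3 - 10 = -13$)
$x{\left(w,t \right)} = 5 w^{2}$ ($x{\left(w,t \right)} = w^{2} \cdot 5 = 5 w^{2}$)
$g{\left(T \right)} = 52 \sqrt{T}$ ($g{\left(T \right)} = - 4 \left(- 13 \sqrt{T}\right) = 52 \sqrt{T}$)
$l{\left(K \right)} = - \frac{85 K^{2}}{2}$ ($l{\left(K \right)} = \frac{\left(-17\right) 5 K^{2}}{2} = \frac{\left(-85\right) K^{2}}{2} = - \frac{85 K^{2}}{2}$)
$-25664 + l{\left(g{\left(B \right)} \right)} = -25664 - \frac{85 \left(52 \sqrt{-13}\right)^{2}}{2} = -25664 - \frac{85 \left(52 i \sqrt{13}\right)^{2}}{2} = -25664 - -1493960 = -25664 + 1493960 = 1468296$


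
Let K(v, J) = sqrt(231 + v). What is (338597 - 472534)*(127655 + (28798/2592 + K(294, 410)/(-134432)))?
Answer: -22160583703423/1296 + 669685*sqrt(21)/134432 ≈ -1.7099e+10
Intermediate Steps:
(338597 - 472534)*(127655 + (28798/2592 + K(294, 410)/(-134432))) = (338597 - 472534)*(127655 + (28798/2592 + sqrt(231 + 294)/(-134432))) = -133937*(127655 + (28798*(1/2592) + sqrt(525)*(-1/134432))) = -133937*(127655 + (14399/1296 + (5*sqrt(21))*(-1/134432))) = -133937*(127655 + (14399/1296 - 5*sqrt(21)/134432)) = -133937*(165455279/1296 - 5*sqrt(21)/134432) = -22160583703423/1296 + 669685*sqrt(21)/134432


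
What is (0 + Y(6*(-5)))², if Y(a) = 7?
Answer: 49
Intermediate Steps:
(0 + Y(6*(-5)))² = (0 + 7)² = 7² = 49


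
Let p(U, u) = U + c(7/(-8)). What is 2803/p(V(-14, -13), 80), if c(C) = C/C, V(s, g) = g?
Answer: -2803/12 ≈ -233.58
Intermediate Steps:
c(C) = 1
p(U, u) = 1 + U (p(U, u) = U + 1 = 1 + U)
2803/p(V(-14, -13), 80) = 2803/(1 - 13) = 2803/(-12) = 2803*(-1/12) = -2803/12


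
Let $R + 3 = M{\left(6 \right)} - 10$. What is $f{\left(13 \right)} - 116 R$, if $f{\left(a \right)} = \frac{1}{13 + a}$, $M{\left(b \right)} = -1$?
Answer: $\frac{42225}{26} \approx 1624.0$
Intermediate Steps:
$R = -14$ ($R = -3 - 11 = -14$)
$f{\left(13 \right)} - 116 R = \frac{1}{13 + 13} - -1624 = \frac{1}{26} + 1624 = \frac{42225}{26}$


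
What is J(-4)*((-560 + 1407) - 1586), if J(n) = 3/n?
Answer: 2217/4 ≈ 554.25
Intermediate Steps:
J(-4)*((-560 + 1407) - 1586) = (3/(-4))*((-560 + 1407) - 1586) = (3*(-¼))*(847 - 1586) = -¾*(-739) = 2217/4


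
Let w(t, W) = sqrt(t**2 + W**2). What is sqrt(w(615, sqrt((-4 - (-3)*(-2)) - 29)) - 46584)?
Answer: sqrt(-46584 + sqrt(378186)) ≈ 214.4*I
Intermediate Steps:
w(t, W) = sqrt(W**2 + t**2)
sqrt(w(615, sqrt((-4 - (-3)*(-2)) - 29)) - 46584) = sqrt(sqrt((sqrt((-4 - (-3)*(-2)) - 29))**2 + 615**2) - 46584) = sqrt(sqrt((sqrt((-4 - 3*2) - 29))**2 + 378225) - 46584) = sqrt(sqrt((sqrt((-4 - 6) - 29))**2 + 378225) - 46584) = sqrt(sqrt((sqrt(-10 - 29))**2 + 378225) - 46584) = sqrt(sqrt((sqrt(-39))**2 + 378225) - 46584) = sqrt(sqrt((I*sqrt(39))**2 + 378225) - 46584) = sqrt(sqrt(-39 + 378225) - 46584) = sqrt(sqrt(378186) - 46584) = sqrt(-46584 + sqrt(378186))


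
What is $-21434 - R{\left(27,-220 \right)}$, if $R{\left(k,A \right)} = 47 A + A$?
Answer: $-10874$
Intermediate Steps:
$R{\left(k,A \right)} = 48 A$
$-21434 - R{\left(27,-220 \right)} = -21434 - 48 \left(-220\right) = -21434 - -10560 = -21434 + 10560 = -10874$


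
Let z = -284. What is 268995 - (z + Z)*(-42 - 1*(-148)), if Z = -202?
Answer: 320511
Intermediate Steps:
268995 - (z + Z)*(-42 - 1*(-148)) = 268995 - (-284 - 202)*(-42 - 1*(-148)) = 268995 - (-486)*(-42 + 148) = 268995 - (-486)*106 = 268995 - 1*(-51516) = 268995 + 51516 = 320511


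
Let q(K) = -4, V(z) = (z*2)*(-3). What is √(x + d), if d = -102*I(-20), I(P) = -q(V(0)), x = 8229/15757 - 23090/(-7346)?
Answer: I*√1354346464380565166/57875461 ≈ 20.108*I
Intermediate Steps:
V(z) = -6*z (V(z) = (2*z)*(-3) = -6*z)
x = 212139682/57875461 (x = 8229*(1/15757) - 23090*(-1/7346) = 8229/15757 + 11545/3673 = 212139682/57875461 ≈ 3.6655)
I(P) = 4 (I(P) = -1*(-4) = 4)
d = -408 (d = -102*4 = -408)
√(x + d) = √(212139682/57875461 - 408) = √(-23401048406/57875461) = I*√1354346464380565166/57875461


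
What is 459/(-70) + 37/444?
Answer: -2719/420 ≈ -6.4738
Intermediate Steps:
459/(-70) + 37/444 = 459*(-1/70) + 37*(1/444) = -459/70 + 1/12 = -2719/420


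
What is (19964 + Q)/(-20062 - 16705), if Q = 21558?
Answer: -41522/36767 ≈ -1.1293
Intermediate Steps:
(19964 + Q)/(-20062 - 16705) = (19964 + 21558)/(-20062 - 16705) = 41522/(-36767) = 41522*(-1/36767) = -41522/36767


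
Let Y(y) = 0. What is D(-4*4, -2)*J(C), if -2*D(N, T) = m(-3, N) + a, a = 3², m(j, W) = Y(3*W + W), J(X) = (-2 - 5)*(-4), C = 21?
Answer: -126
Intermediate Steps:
J(X) = 28 (J(X) = -7*(-4) = 28)
m(j, W) = 0
a = 9
D(N, T) = -9/2 (D(N, T) = -(0 + 9)/2 = -½*9 = -9/2)
D(-4*4, -2)*J(C) = -9/2*28 = -126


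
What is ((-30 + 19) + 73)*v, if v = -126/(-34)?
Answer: 3906/17 ≈ 229.76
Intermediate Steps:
v = 63/17 (v = -126*(-1/34) = 63/17 ≈ 3.7059)
((-30 + 19) + 73)*v = ((-30 + 19) + 73)*(63/17) = (-11 + 73)*(63/17) = 62*(63/17) = 3906/17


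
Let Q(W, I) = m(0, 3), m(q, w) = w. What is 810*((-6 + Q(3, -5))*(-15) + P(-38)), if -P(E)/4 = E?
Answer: 159570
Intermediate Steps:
Q(W, I) = 3
P(E) = -4*E
810*((-6 + Q(3, -5))*(-15) + P(-38)) = 810*((-6 + 3)*(-15) - 4*(-38)) = 810*(-3*(-15) + 152) = 810*(45 + 152) = 810*197 = 159570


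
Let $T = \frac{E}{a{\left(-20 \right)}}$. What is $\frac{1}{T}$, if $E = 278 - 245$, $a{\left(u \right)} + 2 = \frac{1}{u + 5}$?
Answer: $- \frac{31}{495} \approx -0.062626$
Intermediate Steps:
$a{\left(u \right)} = -2 + \frac{1}{5 + u}$ ($a{\left(u \right)} = -2 + \frac{1}{u + 5} = -2 + \frac{1}{5 + u}$)
$E = 33$
$T = - \frac{495}{31}$ ($T = \frac{33}{\frac{1}{5 - 20} \left(-9 - -40\right)} = \frac{33}{\frac{1}{-15} \left(-9 + 40\right)} = \frac{33}{\left(- \frac{1}{15}\right) 31} = \frac{33}{- \frac{31}{15}} = 33 \left(- \frac{15}{31}\right) = - \frac{495}{31} \approx -15.968$)
$\frac{1}{T} = \frac{1}{- \frac{495}{31}} = - \frac{31}{495}$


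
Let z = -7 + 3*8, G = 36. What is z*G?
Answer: 612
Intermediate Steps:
z = 17 (z = -7 + 24 = 17)
z*G = 17*36 = 612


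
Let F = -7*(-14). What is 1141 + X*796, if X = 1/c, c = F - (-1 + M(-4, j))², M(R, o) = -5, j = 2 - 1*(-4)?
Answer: 35769/31 ≈ 1153.8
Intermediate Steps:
j = 6 (j = 2 + 4 = 6)
F = 98
c = 62 (c = 98 - (-1 - 5)² = 98 - 1*(-6)² = 98 - 1*36 = 98 - 36 = 62)
X = 1/62 ≈ 0.016129
1141 + X*796 = 1141 + (1/62)*796 = 1141 + 398/31 = 35769/31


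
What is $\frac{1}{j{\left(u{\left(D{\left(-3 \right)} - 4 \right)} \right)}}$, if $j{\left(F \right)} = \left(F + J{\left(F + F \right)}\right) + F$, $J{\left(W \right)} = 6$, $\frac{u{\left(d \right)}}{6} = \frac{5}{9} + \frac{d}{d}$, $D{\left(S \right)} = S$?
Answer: $\frac{3}{74} \approx 0.040541$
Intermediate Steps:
$u{\left(d \right)} = \frac{28}{3}$ ($u{\left(d \right)} = 6 \left(\frac{5}{9} + \frac{d}{d}\right) = 6 \left(5 \cdot \frac{1}{9} + 1\right) = 6 \left(\frac{5}{9} + 1\right) = 6 \cdot \frac{14}{9} = \frac{28}{3}$)
$j{\left(F \right)} = 6 + 2 F$ ($j{\left(F \right)} = \left(F + 6\right) + F = \left(6 + F\right) + F = 6 + 2 F$)
$\frac{1}{j{\left(u{\left(D{\left(-3 \right)} - 4 \right)} \right)}} = \frac{1}{6 + 2 \cdot \frac{28}{3}} = \frac{1}{6 + \frac{56}{3}} = \frac{1}{\frac{74}{3}} = \frac{3}{74}$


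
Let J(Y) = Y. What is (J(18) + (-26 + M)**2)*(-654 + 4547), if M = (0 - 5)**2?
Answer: 73967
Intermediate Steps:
M = 25 (M = (-5)**2 = 25)
(J(18) + (-26 + M)**2)*(-654 + 4547) = (18 + (-26 + 25)**2)*(-654 + 4547) = (18 + (-1)**2)*3893 = (18 + 1)*3893 = 19*3893 = 73967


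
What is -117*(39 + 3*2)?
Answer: -5265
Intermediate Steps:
-117*(39 + 3*2) = -117*(39 + 6) = -117*45 = -5265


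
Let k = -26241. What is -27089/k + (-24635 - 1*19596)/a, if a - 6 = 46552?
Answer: 100543991/1221728478 ≈ 0.082296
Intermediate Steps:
a = 46558 (a = 6 + 46552 = 46558)
-27089/k + (-24635 - 1*19596)/a = -27089/(-26241) + (-24635 - 1*19596)/46558 = -27089*(-1/26241) + (-24635 - 19596)*(1/46558) = 27089/26241 - 44231*1/46558 = 27089/26241 - 44231/46558 = 100543991/1221728478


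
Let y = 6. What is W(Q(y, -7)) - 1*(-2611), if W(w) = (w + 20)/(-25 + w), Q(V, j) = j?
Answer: 83539/32 ≈ 2610.6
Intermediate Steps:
W(w) = (20 + w)/(-25 + w)
W(Q(y, -7)) - 1*(-2611) = (20 - 7)/(-25 - 7) - 1*(-2611) = 13/(-32) + 2611 = -1/32*13 + 2611 = -13/32 + 2611 = 83539/32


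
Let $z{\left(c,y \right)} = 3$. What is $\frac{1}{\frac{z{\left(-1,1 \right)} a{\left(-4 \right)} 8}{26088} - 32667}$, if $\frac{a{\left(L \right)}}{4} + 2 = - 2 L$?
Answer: $- \frac{1087}{35509005} \approx -3.0612 \cdot 10^{-5}$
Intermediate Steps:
$a{\left(L \right)} = -8 - 8 L$ ($a{\left(L \right)} = -8 + 4 \left(- 2 L\right) = -8 - 8 L$)
$\frac{1}{\frac{z{\left(-1,1 \right)} a{\left(-4 \right)} 8}{26088} - 32667} = \frac{1}{\frac{3 \left(-8 - -32\right) 8}{26088} - 32667} = \frac{1}{3 \left(-8 + 32\right) 8 \cdot \frac{1}{26088} - 32667} = \frac{1}{3 \cdot 24 \cdot 8 \cdot \frac{1}{26088} - 32667} = \frac{1}{72 \cdot 8 \cdot \frac{1}{26088} - 32667} = \frac{1}{576 \cdot \frac{1}{26088} - 32667} = \frac{1}{\frac{24}{1087} - 32667} = \frac{1}{- \frac{35509005}{1087}} = - \frac{1087}{35509005}$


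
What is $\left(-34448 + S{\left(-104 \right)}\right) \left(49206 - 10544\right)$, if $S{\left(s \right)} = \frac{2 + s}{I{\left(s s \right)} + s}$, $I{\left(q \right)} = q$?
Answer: $- \frac{274356762493}{206} \approx -1.3318 \cdot 10^{9}$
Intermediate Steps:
$S{\left(s \right)} = \frac{2 + s}{s + s^{2}}$ ($S{\left(s \right)} = \frac{2 + s}{s s + s} = \frac{2 + s}{s^{2} + s} = \frac{2 + s}{s + s^{2}}$)
$\left(-34448 + S{\left(-104 \right)}\right) \left(49206 - 10544\right) = \left(-34448 + \frac{2 - 104}{\left(-104\right) \left(1 - 104\right)}\right) \left(49206 - 10544\right) = \left(-34448 - \frac{1}{104} \frac{1}{-103} \left(-102\right)\right) 38662 = \left(-34448 - \left(- \frac{1}{10712}\right) \left(-102\right)\right) 38662 = \left(-34448 - \frac{51}{5356}\right) 38662 = \left(- \frac{184503539}{5356}\right) 38662 = - \frac{274356762493}{206}$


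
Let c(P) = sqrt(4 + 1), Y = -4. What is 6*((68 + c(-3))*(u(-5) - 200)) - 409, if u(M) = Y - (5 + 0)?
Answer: -85681 - 1254*sqrt(5) ≈ -88485.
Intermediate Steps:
u(M) = -9 (u(M) = -4 - (5 + 0) = -4 - 1*5 = -4 - 5 = -9)
c(P) = sqrt(5)
6*((68 + c(-3))*(u(-5) - 200)) - 409 = 6*((68 + sqrt(5))*(-9 - 200)) - 409 = 6*((68 + sqrt(5))*(-209)) - 409 = 6*(-14212 - 209*sqrt(5)) - 409 = (-85272 - 1254*sqrt(5)) - 409 = -85681 - 1254*sqrt(5)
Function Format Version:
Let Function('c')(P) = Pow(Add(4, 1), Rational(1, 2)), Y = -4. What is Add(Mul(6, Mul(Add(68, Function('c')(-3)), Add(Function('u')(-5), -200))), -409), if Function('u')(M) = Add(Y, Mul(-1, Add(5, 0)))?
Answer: Add(-85681, Mul(-1254, Pow(5, Rational(1, 2)))) ≈ -88485.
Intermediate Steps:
Function('u')(M) = -9 (Function('u')(M) = Add(-4, Mul(-1, Add(5, 0))) = Add(-4, Mul(-1, 5)) = Add(-4, -5) = -9)
Function('c')(P) = Pow(5, Rational(1, 2))
Add(Mul(6, Mul(Add(68, Function('c')(-3)), Add(Function('u')(-5), -200))), -409) = Add(Mul(6, Mul(Add(68, Pow(5, Rational(1, 2))), Add(-9, -200))), -409) = Add(Mul(6, Mul(Add(68, Pow(5, Rational(1, 2))), -209)), -409) = Add(Mul(6, Add(-14212, Mul(-209, Pow(5, Rational(1, 2))))), -409) = Add(Add(-85272, Mul(-1254, Pow(5, Rational(1, 2)))), -409) = Add(-85681, Mul(-1254, Pow(5, Rational(1, 2))))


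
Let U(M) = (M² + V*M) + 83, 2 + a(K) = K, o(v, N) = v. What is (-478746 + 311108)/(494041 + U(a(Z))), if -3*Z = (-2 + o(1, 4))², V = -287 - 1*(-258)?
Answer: -754371/2223887 ≈ -0.33921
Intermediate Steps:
V = -29 (V = -287 + 258 = -29)
Z = -⅓ (Z = -(-2 + 1)²/3 = -⅓*(-1)² = -⅓*1 = -⅓ ≈ -0.33333)
a(K) = -2 + K
U(M) = 83 + M² - 29*M (U(M) = (M² - 29*M) + 83 = 83 + M² - 29*M)
(-478746 + 311108)/(494041 + U(a(Z))) = (-478746 + 311108)/(494041 + (83 + (-2 - ⅓)² - 29*(-2 - ⅓))) = -167638/(494041 + (83 + (-7/3)² - 29*(-7/3))) = -167638/(494041 + (83 + 49/9 + 203/3)) = -167638/(494041 + 1405/9) = -167638/4447774/9 = -167638*9/4447774 = -754371/2223887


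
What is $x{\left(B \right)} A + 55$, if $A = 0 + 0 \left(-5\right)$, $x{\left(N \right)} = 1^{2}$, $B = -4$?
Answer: $55$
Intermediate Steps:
$x{\left(N \right)} = 1$
$A = 0$ ($A = 0 + 0 = 0$)
$x{\left(B \right)} A + 55 = 1 \cdot 0 + 55 = 0 + 55 = 55$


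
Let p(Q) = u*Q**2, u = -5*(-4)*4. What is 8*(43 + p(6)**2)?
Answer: 66355544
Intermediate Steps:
u = 80 (u = 20*4 = 80)
p(Q) = 80*Q**2
8*(43 + p(6)**2) = 8*(43 + (80*6**2)**2) = 8*(43 + (80*36)**2) = 8*(43 + 2880**2) = 8*(43 + 8294400) = 8*8294443 = 66355544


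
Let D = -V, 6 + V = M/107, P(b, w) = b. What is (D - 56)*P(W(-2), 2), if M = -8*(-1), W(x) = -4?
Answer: 21432/107 ≈ 200.30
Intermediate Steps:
M = 8
V = -634/107 (V = -6 + 8/107 = -634/107 ≈ -5.9252)
D = 634/107 (D = -1*(-634/107) = 634/107 ≈ 5.9252)
(D - 56)*P(W(-2), 2) = (634/107 - 56)*(-4) = -5358/107*(-4) = 21432/107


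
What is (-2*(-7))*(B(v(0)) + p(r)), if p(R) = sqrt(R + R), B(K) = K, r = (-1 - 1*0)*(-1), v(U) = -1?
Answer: -14 + 14*sqrt(2) ≈ 5.7990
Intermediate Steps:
r = 1 (r = (-1 + 0)*(-1) = -1*(-1) = 1)
p(R) = sqrt(2)*sqrt(R) (p(R) = sqrt(2*R) = sqrt(2)*sqrt(R))
(-2*(-7))*(B(v(0)) + p(r)) = (-2*(-7))*(-1 + sqrt(2)*sqrt(1)) = 14*(-1 + sqrt(2)*1) = 14*(-1 + sqrt(2)) = -14 + 14*sqrt(2)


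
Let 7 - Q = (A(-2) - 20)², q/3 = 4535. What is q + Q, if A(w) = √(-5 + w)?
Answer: 13219 + 40*I*√7 ≈ 13219.0 + 105.83*I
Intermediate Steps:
q = 13605 (q = 3*4535 = 13605)
Q = 7 - (-20 + I*√7)² (Q = 7 - (√(-5 - 2) - 20)² = 7 - (√(-7) - 20)² = 7 - (I*√7 - 20)² = 7 - (-20 + I*√7)² ≈ -386.0 + 105.83*I)
q + Q = 13605 + (-386 + 40*I*√7) = 13219 + 40*I*√7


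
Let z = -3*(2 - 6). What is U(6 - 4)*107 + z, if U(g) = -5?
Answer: -523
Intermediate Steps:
z = 12 (z = -3*(-4) = 12)
U(6 - 4)*107 + z = -5*107 + 12 = -535 + 12 = -523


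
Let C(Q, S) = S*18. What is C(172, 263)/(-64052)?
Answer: -2367/32026 ≈ -0.073909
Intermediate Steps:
C(Q, S) = 18*S
C(172, 263)/(-64052) = (18*263)/(-64052) = 4734*(-1/64052) = -2367/32026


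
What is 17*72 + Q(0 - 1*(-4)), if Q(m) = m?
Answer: 1228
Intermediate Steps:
17*72 + Q(0 - 1*(-4)) = 17*72 + (0 - 1*(-4)) = 1224 + (0 + 4) = 1224 + 4 = 1228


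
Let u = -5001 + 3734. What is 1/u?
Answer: -1/1267 ≈ -0.00078927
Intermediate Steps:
u = -1267
1/u = 1/(-1267) = -1/1267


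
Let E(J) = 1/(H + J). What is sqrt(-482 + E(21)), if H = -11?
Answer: I*sqrt(48190)/10 ≈ 21.952*I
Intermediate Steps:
E(J) = 1/(-11 + J)
sqrt(-482 + E(21)) = sqrt(-482 + 1/(-11 + 21)) = sqrt(-482 + 1/10) = sqrt(-4819/10) = I*sqrt(48190)/10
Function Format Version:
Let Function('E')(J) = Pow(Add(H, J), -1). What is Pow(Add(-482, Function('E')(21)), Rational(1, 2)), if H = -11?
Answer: Mul(Rational(1, 10), I, Pow(48190, Rational(1, 2))) ≈ Mul(21.952, I)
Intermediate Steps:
Function('E')(J) = Pow(Add(-11, J), -1)
Pow(Add(-482, Function('E')(21)), Rational(1, 2)) = Pow(Add(-482, Pow(Add(-11, 21), -1)), Rational(1, 2)) = Pow(Add(-482, Pow(10, -1)), Rational(1, 2)) = Pow(Add(-482, Rational(1, 10)), Rational(1, 2)) = Pow(Rational(-4819, 10), Rational(1, 2)) = Mul(Rational(1, 10), I, Pow(48190, Rational(1, 2)))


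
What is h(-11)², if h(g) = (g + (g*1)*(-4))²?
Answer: 1185921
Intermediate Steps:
h(g) = 9*g² (h(g) = (g + g*(-4))² = (g - 4*g)² = (-3*g)² = 9*g²)
h(-11)² = (9*(-11)²)² = (9*121)² = 1089² = 1185921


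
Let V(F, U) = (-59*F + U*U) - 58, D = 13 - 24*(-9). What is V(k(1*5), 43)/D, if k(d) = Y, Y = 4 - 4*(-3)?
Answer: 847/229 ≈ 3.6987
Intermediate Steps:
Y = 16 (Y = 4 + 12 = 16)
k(d) = 16
D = 229 (D = 13 + 216 = 229)
V(F, U) = -58 + U² - 59*F (V(F, U) = (-59*F + U²) - 58 = (U² - 59*F) - 58 = -58 + U² - 59*F)
V(k(1*5), 43)/D = (-58 + 43² - 59*16)/229 = (-58 + 1849 - 944)*(1/229) = 847*(1/229) = 847/229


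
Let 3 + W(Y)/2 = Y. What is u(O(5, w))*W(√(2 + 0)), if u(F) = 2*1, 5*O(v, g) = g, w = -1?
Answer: -12 + 4*√2 ≈ -6.3431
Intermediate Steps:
W(Y) = -6 + 2*Y
O(v, g) = g/5
u(F) = 2
u(O(5, w))*W(√(2 + 0)) = 2*(-6 + 2*√(2 + 0)) = 2*(-6 + 2*√2) = -12 + 4*√2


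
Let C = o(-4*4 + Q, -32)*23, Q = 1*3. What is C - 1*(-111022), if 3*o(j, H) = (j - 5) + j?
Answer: 332353/3 ≈ 1.1078e+5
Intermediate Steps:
Q = 3
o(j, H) = -5/3 + 2*j/3 (o(j, H) = ((j - 5) + j)/3 = ((-5 + j) + j)/3 = (-5 + 2*j)/3 = -5/3 + 2*j/3)
C = -713/3 (C = (-5/3 + 2*(-4*4 + 3)/3)*23 = (-5/3 + 2*(-16 + 3)/3)*23 = (-5/3 + (2/3)*(-13))*23 = (-5/3 - 26/3)*23 = -31/3*23 = -713/3 ≈ -237.67)
C - 1*(-111022) = -713/3 - 1*(-111022) = -713/3 + 111022 = 332353/3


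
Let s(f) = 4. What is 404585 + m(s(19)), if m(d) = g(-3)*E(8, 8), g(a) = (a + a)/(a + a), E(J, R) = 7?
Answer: 404592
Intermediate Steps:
g(a) = 1 (g(a) = (2*a)/((2*a)) = (2*a)*(1/(2*a)) = 1)
m(d) = 7 (m(d) = 1*7 = 7)
404585 + m(s(19)) = 404585 + 7 = 404592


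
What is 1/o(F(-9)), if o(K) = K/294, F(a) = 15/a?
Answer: -882/5 ≈ -176.40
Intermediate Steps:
o(K) = K/294 (o(K) = K*(1/294) = K/294)
1/o(F(-9)) = 1/((15/(-9))/294) = 1/((15*(-⅑))/294) = 1/((1/294)*(-5/3)) = 1/(-5/882) = -882/5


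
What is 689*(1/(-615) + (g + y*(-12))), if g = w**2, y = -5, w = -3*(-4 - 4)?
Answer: 269494771/615 ≈ 4.3820e+5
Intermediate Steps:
w = 24 (w = -3*(-8) = 24)
g = 576 (g = 24**2 = 576)
689*(1/(-615) + (g + y*(-12))) = 689*(1/(-615) + (576 - 5*(-12))) = 689*(-1/615 + (576 + 60)) = 689*(-1/615 + 636) = 689*(391139/615) = 269494771/615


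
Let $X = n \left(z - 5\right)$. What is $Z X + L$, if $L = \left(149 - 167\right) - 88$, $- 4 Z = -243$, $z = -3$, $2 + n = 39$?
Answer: $-18088$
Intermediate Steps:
$n = 37$ ($n = -2 + 39 = 37$)
$Z = \frac{243}{4}$ ($Z = \left(- \frac{1}{4}\right) \left(-243\right) = \frac{243}{4} \approx 60.75$)
$L = -106$ ($L = -18 - 88 = -106$)
$X = -296$ ($X = 37 \left(-3 - 5\right) = 37 \left(-8\right) = -296$)
$Z X + L = \frac{243}{4} \left(-296\right) - 106 = -17982 - 106 = -18088$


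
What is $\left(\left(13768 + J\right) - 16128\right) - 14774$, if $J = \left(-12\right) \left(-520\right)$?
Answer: $-10894$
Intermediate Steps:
$J = 6240$
$\left(\left(13768 + J\right) - 16128\right) - 14774 = \left(\left(13768 + 6240\right) - 16128\right) - 14774 = \left(20008 - 16128\right) - 14774 = 3880 - 14774 = -10894$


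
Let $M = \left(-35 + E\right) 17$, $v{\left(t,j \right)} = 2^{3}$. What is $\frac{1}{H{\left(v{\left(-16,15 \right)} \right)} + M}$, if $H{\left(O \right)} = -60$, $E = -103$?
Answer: $- \frac{1}{2406} \approx -0.00041563$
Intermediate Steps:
$v{\left(t,j \right)} = 8$
$M = -2346$ ($M = \left(-35 - 103\right) 17 = \left(-138\right) 17 = -2346$)
$\frac{1}{H{\left(v{\left(-16,15 \right)} \right)} + M} = \frac{1}{-60 - 2346} = \frac{1}{-2406} = - \frac{1}{2406}$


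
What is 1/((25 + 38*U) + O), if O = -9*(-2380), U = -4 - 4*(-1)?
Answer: 1/21445 ≈ 4.6631e-5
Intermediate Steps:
U = 0 (U = -4 + 4 = 0)
O = 21420
1/((25 + 38*U) + O) = 1/((25 + 38*0) + 21420) = 1/((25 + 0) + 21420) = 1/(25 + 21420) = 1/21445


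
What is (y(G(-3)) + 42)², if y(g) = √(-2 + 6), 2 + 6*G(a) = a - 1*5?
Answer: 1936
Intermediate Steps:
G(a) = -7/6 + a/6 (G(a) = -⅓ + (a - 1*5)/6 = -⅓ + (a - 5)/6 = -⅓ + (-5 + a)/6 = -⅓ + (-⅚ + a/6) = -7/6 + a/6)
y(g) = 2 (y(g) = √4 = 2)
(y(G(-3)) + 42)² = (2 + 42)² = 44² = 1936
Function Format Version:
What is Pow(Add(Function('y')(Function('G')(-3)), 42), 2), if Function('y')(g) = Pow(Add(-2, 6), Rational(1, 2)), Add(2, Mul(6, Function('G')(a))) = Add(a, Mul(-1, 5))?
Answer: 1936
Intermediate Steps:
Function('G')(a) = Add(Rational(-7, 6), Mul(Rational(1, 6), a)) (Function('G')(a) = Add(Rational(-1, 3), Mul(Rational(1, 6), Add(a, Mul(-1, 5)))) = Add(Rational(-1, 3), Mul(Rational(1, 6), Add(a, -5))) = Add(Rational(-1, 3), Mul(Rational(1, 6), Add(-5, a))) = Add(Rational(-1, 3), Add(Rational(-5, 6), Mul(Rational(1, 6), a))) = Add(Rational(-7, 6), Mul(Rational(1, 6), a)))
Function('y')(g) = 2 (Function('y')(g) = Pow(4, Rational(1, 2)) = 2)
Pow(Add(Function('y')(Function('G')(-3)), 42), 2) = Pow(Add(2, 42), 2) = Pow(44, 2) = 1936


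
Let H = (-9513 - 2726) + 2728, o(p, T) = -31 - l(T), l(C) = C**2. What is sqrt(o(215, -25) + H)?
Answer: I*sqrt(10167) ≈ 100.83*I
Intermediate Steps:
o(p, T) = -31 - T**2
H = -9511 (H = -12239 + 2728 = -9511)
sqrt(o(215, -25) + H) = sqrt((-31 - 1*(-25)**2) - 9511) = sqrt((-31 - 1*625) - 9511) = sqrt((-31 - 625) - 9511) = sqrt(-656 - 9511) = sqrt(-10167) = I*sqrt(10167)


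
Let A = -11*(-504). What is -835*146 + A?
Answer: -116366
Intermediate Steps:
A = 5544
-835*146 + A = -835*146 + 5544 = -121910 + 5544 = -116366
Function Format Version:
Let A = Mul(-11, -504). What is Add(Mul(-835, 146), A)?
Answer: -116366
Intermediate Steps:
A = 5544
Add(Mul(-835, 146), A) = Add(Mul(-835, 146), 5544) = Add(-121910, 5544) = -116366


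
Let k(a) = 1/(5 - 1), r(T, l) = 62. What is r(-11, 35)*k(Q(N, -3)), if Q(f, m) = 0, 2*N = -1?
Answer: 31/2 ≈ 15.500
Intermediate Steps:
N = -½ (N = (½)*(-1) = -½ ≈ -0.50000)
k(a) = ¼ (k(a) = 1/4 = ¼)
r(-11, 35)*k(Q(N, -3)) = 62*(¼) = 31/2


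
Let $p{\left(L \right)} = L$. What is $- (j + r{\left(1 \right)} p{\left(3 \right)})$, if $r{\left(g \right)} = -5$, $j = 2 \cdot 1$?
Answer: $13$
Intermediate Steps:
$j = 2$
$- (j + r{\left(1 \right)} p{\left(3 \right)}) = - (2 - 15) = \left(-1\right) \left(-13\right) = 13$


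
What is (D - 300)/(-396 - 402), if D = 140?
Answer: 80/399 ≈ 0.20050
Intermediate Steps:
(D - 300)/(-396 - 402) = (140 - 300)/(-396 - 402) = -160/(-798) = -160*(-1/798) = 80/399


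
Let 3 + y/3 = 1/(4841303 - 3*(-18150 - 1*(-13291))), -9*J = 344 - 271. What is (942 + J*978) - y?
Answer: -101706406609/14567640 ≈ -6981.7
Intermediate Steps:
J = -73/9 (J = -(344 - 271)/9 = -1/9*73 = -73/9 ≈ -8.1111)
y = -43702917/4855880 (y = -9 + 3/(4841303 - 3*(-18150 - 1*(-13291))) = -9 + 3/(4841303 - 3*(-18150 + 13291)) = -9 + 3/(4841303 - 3*(-4859)) = -9 + 3/(4841303 + 14577) = -9 + 3/4855880 = -43702917/4855880 ≈ -9.0000)
(942 + J*978) - y = (942 - 73/9*978) - 1*(-43702917/4855880) = (942 - 23798/3) + 43702917/4855880 = -20972/3 + 43702917/4855880 = -101706406609/14567640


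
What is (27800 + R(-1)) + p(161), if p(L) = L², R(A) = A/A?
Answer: 53722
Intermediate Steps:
R(A) = 1
(27800 + R(-1)) + p(161) = (27800 + 1) + 161² = 27801 + 25921 = 53722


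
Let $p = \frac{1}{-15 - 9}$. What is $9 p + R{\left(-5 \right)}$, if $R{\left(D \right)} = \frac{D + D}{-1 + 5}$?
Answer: $- \frac{23}{8} \approx -2.875$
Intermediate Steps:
$R{\left(D \right)} = \frac{D}{2}$ ($R{\left(D \right)} = \frac{2 D}{4} = 2 D \frac{1}{4} = \frac{D}{2}$)
$p = - \frac{1}{24}$ ($p = \frac{1}{-24} = - \frac{1}{24} \approx -0.041667$)
$9 p + R{\left(-5 \right)} = 9 \left(- \frac{1}{24}\right) + \frac{1}{2} \left(-5\right) = - \frac{3}{8} - \frac{5}{2} = - \frac{23}{8}$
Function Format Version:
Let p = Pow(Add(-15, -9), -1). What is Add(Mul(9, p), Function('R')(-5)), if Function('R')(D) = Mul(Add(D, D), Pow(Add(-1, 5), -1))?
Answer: Rational(-23, 8) ≈ -2.8750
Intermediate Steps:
Function('R')(D) = Mul(Rational(1, 2), D) (Function('R')(D) = Mul(Mul(2, D), Pow(4, -1)) = Mul(Mul(2, D), Rational(1, 4)) = Mul(Rational(1, 2), D))
p = Rational(-1, 24) (p = Pow(-24, -1) = Rational(-1, 24) ≈ -0.041667)
Add(Mul(9, p), Function('R')(-5)) = Add(Mul(9, Rational(-1, 24)), Mul(Rational(1, 2), -5)) = Add(Rational(-3, 8), Rational(-5, 2)) = Rational(-23, 8)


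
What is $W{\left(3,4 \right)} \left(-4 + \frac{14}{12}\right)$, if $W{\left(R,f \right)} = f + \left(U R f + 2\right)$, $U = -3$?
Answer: $85$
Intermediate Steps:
$W{\left(R,f \right)} = 2 + f - 3 R f$ ($W{\left(R,f \right)} = f + \left(- 3 R f + 2\right) = f - \left(-2 + 3 R f\right) = 2 + f - 3 R f$)
$W{\left(3,4 \right)} \left(-4 + \frac{14}{12}\right) = \left(2 + 4 - 9 \cdot 4\right) \left(-4 + \frac{14}{12}\right) = \left(2 + 4 - 36\right) \left(-4 + 14 \cdot \frac{1}{12}\right) = - 30 \left(-4 + \frac{7}{6}\right) = \left(-30\right) \left(- \frac{17}{6}\right) = 85$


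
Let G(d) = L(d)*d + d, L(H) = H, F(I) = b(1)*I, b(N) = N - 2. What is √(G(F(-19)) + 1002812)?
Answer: 2*√250798 ≈ 1001.6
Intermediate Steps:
b(N) = -2 + N
F(I) = -I (F(I) = (-2 + 1)*I = -I)
G(d) = d + d² (G(d) = d*d + d = d² + d = d + d²)
√(G(F(-19)) + 1002812) = √((-1*(-19))*(1 - 1*(-19)) + 1002812) = √(19*(1 + 19) + 1002812) = √(19*20 + 1002812) = √(380 + 1002812) = √1003192 = 2*√250798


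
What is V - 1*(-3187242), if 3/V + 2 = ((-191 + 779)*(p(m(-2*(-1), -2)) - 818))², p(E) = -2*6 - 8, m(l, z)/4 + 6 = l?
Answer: 773851678854045231/242796649534 ≈ 3.1872e+6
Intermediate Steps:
m(l, z) = -24 + 4*l
p(E) = -20 (p(E) = -12 - 8 = -20)
V = 3/242796649534 (V = 3/(-2 + ((-191 + 779)*(-20 - 818))²) = 3/(-2 + (588*(-838))²) = 3/(-2 + (-492744)²) = 3/(-2 + 242796649536) = 3/242796649534 ≈ 1.2356e-11)
V - 1*(-3187242) = 3/242796649534 - 1*(-3187242) = 3/242796649534 + 3187242 = 773851678854045231/242796649534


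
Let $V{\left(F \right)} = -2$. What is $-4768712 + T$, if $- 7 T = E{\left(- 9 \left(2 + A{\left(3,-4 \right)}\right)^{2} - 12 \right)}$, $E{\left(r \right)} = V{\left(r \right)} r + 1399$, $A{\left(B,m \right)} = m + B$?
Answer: $- \frac{33382425}{7} \approx -4.7689 \cdot 10^{6}$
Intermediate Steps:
$A{\left(B,m \right)} = B + m$
$E{\left(r \right)} = 1399 - 2 r$ ($E{\left(r \right)} = - 2 r + 1399 = 1399 - 2 r$)
$T = - \frac{1441}{7}$ ($T = - \frac{1399 - 2 \left(- 9 \left(2 + \left(3 - 4\right)\right)^{2} - 12\right)}{7} = - \frac{1399 - 2 \left(- 9 \left(2 - 1\right)^{2} - 12\right)}{7} = - \frac{1399 - 2 \left(- 9 \cdot 1^{2} - 12\right)}{7} = - \frac{1399 - 2 \left(\left(-9\right) 1 - 12\right)}{7} = - \frac{1399 - 2 \left(-9 - 12\right)}{7} = - \frac{1399 - -42}{7} = - \frac{1399 + 42}{7} = \left(- \frac{1}{7}\right) 1441 = - \frac{1441}{7} \approx -205.86$)
$-4768712 + T = -4768712 - \frac{1441}{7} = - \frac{33382425}{7}$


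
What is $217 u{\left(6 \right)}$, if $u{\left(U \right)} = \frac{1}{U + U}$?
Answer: $\frac{217}{12} \approx 18.083$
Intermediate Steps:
$u{\left(U \right)} = \frac{1}{2 U}$
$217 u{\left(6 \right)} = 217 \frac{1}{2 \cdot 6} = 217 \cdot \frac{1}{2} \cdot \frac{1}{6} = 217 \cdot \frac{1}{12} = \frac{217}{12}$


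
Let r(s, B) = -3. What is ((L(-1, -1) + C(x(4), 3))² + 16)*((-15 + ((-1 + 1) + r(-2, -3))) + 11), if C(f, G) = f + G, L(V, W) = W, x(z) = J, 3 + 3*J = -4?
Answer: -1015/9 ≈ -112.78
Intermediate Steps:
J = -7/3 (J = -1 + (⅓)*(-4) = -1 - 4/3 = -7/3 ≈ -2.3333)
x(z) = -7/3
C(f, G) = G + f
((L(-1, -1) + C(x(4), 3))² + 16)*((-15 + ((-1 + 1) + r(-2, -3))) + 11) = ((-1 + (3 - 7/3))² + 16)*((-15 + ((-1 + 1) - 3)) + 11) = ((-1 + ⅔)² + 16)*((-15 + (0 - 3)) + 11) = ((-⅓)² + 16)*((-15 - 3) + 11) = (⅑ + 16)*(-18 + 11) = (145/9)*(-7) = -1015/9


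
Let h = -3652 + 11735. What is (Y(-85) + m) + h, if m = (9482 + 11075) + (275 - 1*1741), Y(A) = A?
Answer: 27089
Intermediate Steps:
h = 8083
m = 19091 (m = 20557 + (275 - 1741) = 20557 - 1466 = 19091)
(Y(-85) + m) + h = (-85 + 19091) + 8083 = 19006 + 8083 = 27089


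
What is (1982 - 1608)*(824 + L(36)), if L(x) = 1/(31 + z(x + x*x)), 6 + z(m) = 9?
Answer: 308187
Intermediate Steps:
z(m) = 3 (z(m) = -6 + 9 = 3)
L(x) = 1/34 (L(x) = 1/(31 + 3) = 1/34)
(1982 - 1608)*(824 + L(36)) = (1982 - 1608)*(824 + 1/34) = 374*(28017/34) = 308187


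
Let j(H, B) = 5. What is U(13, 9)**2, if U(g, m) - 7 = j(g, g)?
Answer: 144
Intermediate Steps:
U(g, m) = 12 (U(g, m) = 7 + 5 = 12)
U(13, 9)**2 = 12**2 = 144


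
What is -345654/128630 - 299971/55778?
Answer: -28932579271/3587362070 ≈ -8.0651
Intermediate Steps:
-345654/128630 - 299971/55778 = -345654*1/128630 - 299971*1/55778 = -172827/64315 - 299971/55778 = -28932579271/3587362070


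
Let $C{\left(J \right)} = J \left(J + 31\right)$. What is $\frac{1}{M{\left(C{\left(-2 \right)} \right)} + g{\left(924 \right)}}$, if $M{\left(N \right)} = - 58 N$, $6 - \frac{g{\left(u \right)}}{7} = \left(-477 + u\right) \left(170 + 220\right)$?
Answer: $- \frac{1}{1216904} \approx -8.2176 \cdot 10^{-7}$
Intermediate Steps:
$C{\left(J \right)} = J \left(31 + J\right)$
$g{\left(u \right)} = 1302252 - 2730 u$ ($g{\left(u \right)} = 42 - 7 \left(-477 + u\right) \left(170 + 220\right) = 42 - 7 \left(-477 + u\right) 390 = 42 - 7 \left(-186030 + 390 u\right) = 42 - \left(-1302210 + 2730 u\right) = 1302252 - 2730 u$)
$\frac{1}{M{\left(C{\left(-2 \right)} \right)} + g{\left(924 \right)}} = \frac{1}{- 58 \left(- 2 \left(31 - 2\right)\right) + \left(1302252 - 2522520\right)} = \frac{1}{- 58 \left(\left(-2\right) 29\right) + \left(1302252 - 2522520\right)} = \frac{1}{\left(-58\right) \left(-58\right) - 1220268} = \frac{1}{3364 - 1220268} = \frac{1}{-1216904} = - \frac{1}{1216904}$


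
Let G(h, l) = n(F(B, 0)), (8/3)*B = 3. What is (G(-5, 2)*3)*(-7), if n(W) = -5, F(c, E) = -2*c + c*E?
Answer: 105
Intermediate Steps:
B = 9/8 (B = (3/8)*3 = 9/8 ≈ 1.1250)
F(c, E) = -2*c + E*c
G(h, l) = -5
(G(-5, 2)*3)*(-7) = -5*3*(-7) = -15*(-7) = 105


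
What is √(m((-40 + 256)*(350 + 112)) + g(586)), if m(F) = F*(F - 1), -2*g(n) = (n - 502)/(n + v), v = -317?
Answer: √720595691966094/269 ≈ 99792.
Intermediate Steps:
g(n) = -(-502 + n)/(2*(-317 + n)) (g(n) = -(n - 502)/(2*(n - 317)) = -(-502 + n)/(2*(-317 + n)))
m(F) = F*(-1 + F)
√(m((-40 + 256)*(350 + 112)) + g(586)) = √(((-40 + 256)*(350 + 112))*(-1 + (-40 + 256)*(350 + 112)) + (502 - 1*586)/(2*(-317 + 586))) = √((216*462)*(-1 + 216*462) + (½)*(502 - 586)/269) = √(99792*(-1 + 99792) + (½)*(1/269)*(-84)) = √(99792*99791 - 42/269) = √(9958343472 - 42/269) = √(2678794393926/269) = √720595691966094/269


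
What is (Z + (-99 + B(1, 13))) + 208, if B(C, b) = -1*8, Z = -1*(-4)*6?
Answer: 125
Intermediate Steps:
Z = 24 (Z = 4*6 = 24)
B(C, b) = -8
(Z + (-99 + B(1, 13))) + 208 = (24 + (-99 - 8)) + 208 = (24 - 107) + 208 = -83 + 208 = 125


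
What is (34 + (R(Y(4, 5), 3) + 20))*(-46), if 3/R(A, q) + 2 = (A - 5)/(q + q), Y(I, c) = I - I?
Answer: -41400/17 ≈ -2435.3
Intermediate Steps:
Y(I, c) = 0
R(A, q) = 3/(-2 + (-5 + A)/(2*q)) (R(A, q) = 3/(-2 + (A - 5)/(q + q)) = 3/(-2 + (-5 + A)/((2*q))) = 3/(-2 + (-5 + A)*(1/(2*q))) = 3/(-2 + (-5 + A)/(2*q)))
(34 + (R(Y(4, 5), 3) + 20))*(-46) = (34 + (-6*3/(5 - 1*0 + 4*3) + 20))*(-46) = (34 + (-6*3/(5 + 0 + 12) + 20))*(-46) = (34 + (-6*3/17 + 20))*(-46) = (34 + (-6*3*1/17 + 20))*(-46) = (34 + (-18/17 + 20))*(-46) = (34 + 322/17)*(-46) = (900/17)*(-46) = -41400/17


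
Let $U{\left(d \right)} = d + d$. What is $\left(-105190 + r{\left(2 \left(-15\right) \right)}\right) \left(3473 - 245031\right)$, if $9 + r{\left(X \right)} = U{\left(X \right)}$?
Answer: $25426153522$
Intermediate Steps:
$U{\left(d \right)} = 2 d$
$r{\left(X \right)} = -9 + 2 X$
$\left(-105190 + r{\left(2 \left(-15\right) \right)}\right) \left(3473 - 245031\right) = \left(-105190 + \left(-9 + 2 \cdot 2 \left(-15\right)\right)\right) \left(3473 - 245031\right) = \left(-105190 + \left(-9 + 2 \left(-30\right)\right)\right) \left(3473 - 245031\right) = \left(-105190 - 69\right) \left(3473 - 245031\right) = \left(-105190 - 69\right) \left(-241558\right) = \left(-105259\right) \left(-241558\right) = 25426153522$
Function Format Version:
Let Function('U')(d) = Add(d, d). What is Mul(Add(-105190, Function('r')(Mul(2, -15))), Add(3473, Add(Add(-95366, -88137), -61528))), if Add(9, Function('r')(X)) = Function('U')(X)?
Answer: 25426153522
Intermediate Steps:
Function('U')(d) = Mul(2, d)
Function('r')(X) = Add(-9, Mul(2, X))
Mul(Add(-105190, Function('r')(Mul(2, -15))), Add(3473, Add(Add(-95366, -88137), -61528))) = Mul(Add(-105190, Add(-9, Mul(2, Mul(2, -15)))), Add(3473, Add(Add(-95366, -88137), -61528))) = Mul(Add(-105190, Add(-9, Mul(2, -30))), Add(3473, Add(-183503, -61528))) = Mul(Add(-105190, Add(-9, -60)), Add(3473, -245031)) = Mul(Add(-105190, -69), -241558) = Mul(-105259, -241558) = 25426153522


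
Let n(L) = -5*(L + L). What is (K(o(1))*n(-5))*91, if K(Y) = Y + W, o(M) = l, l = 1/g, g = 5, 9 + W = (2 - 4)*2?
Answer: -58240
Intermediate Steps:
W = -13 (W = -9 + (2 - 4)*2 = -9 - 2*2 = -9 - 4 = -13)
l = 1/5 ≈ 0.20000
n(L) = -10*L
o(M) = 1/5
K(Y) = -13 + Y (K(Y) = Y - 13 = -13 + Y)
(K(o(1))*n(-5))*91 = ((-13 + 1/5)*(-10*(-5)))*91 = -64/5*50*91 = -640*91 = -58240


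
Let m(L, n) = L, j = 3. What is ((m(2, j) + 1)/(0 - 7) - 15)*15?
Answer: -1620/7 ≈ -231.43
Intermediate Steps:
((m(2, j) + 1)/(0 - 7) - 15)*15 = ((2 + 1)/(0 - 7) - 15)*15 = (3/(-7) - 15)*15 = (3*(-⅐) - 15)*15 = (-3/7 - 15)*15 = -108/7*15 = -1620/7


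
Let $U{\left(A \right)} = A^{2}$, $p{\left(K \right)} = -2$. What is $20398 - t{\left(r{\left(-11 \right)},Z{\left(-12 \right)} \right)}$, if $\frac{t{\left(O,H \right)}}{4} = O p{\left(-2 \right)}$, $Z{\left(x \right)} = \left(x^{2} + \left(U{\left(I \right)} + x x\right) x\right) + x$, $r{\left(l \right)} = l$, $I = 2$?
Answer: $20310$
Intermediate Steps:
$Z{\left(x \right)} = x + x^{2} + x \left(4 + x^{2}\right)$ ($Z{\left(x \right)} = \left(x^{2} + \left(2^{2} + x x\right) x\right) + x = \left(x^{2} + \left(4 + x^{2}\right) x\right) + x = \left(x^{2} + x \left(4 + x^{2}\right)\right) + x = x + x^{2} + x \left(4 + x^{2}\right)$)
$t{\left(O,H \right)} = - 8 O$ ($t{\left(O,H \right)} = 4 O \left(-2\right) = 4 \left(- 2 O\right) = - 8 O$)
$20398 - t{\left(r{\left(-11 \right)},Z{\left(-12 \right)} \right)} = 20398 - \left(-8\right) \left(-11\right) = 20398 - 88 = 20310$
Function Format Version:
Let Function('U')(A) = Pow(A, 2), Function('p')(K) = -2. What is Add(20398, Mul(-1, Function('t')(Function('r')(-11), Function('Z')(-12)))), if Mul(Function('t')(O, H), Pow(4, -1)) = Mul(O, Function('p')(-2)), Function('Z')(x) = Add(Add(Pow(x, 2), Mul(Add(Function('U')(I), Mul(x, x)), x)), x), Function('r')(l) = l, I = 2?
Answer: 20310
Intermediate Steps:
Function('Z')(x) = Add(x, Pow(x, 2), Mul(x, Add(4, Pow(x, 2)))) (Function('Z')(x) = Add(Add(Pow(x, 2), Mul(Add(Pow(2, 2), Mul(x, x)), x)), x) = Add(Add(Pow(x, 2), Mul(Add(4, Pow(x, 2)), x)), x) = Add(Add(Pow(x, 2), Mul(x, Add(4, Pow(x, 2)))), x) = Add(x, Pow(x, 2), Mul(x, Add(4, Pow(x, 2)))))
Function('t')(O, H) = Mul(-8, O) (Function('t')(O, H) = Mul(4, Mul(O, -2)) = Mul(4, Mul(-2, O)) = Mul(-8, O))
Add(20398, Mul(-1, Function('t')(Function('r')(-11), Function('Z')(-12)))) = Add(20398, Mul(-1, Mul(-8, -11))) = Add(20398, Mul(-1, 88)) = Add(20398, -88) = 20310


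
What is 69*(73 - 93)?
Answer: -1380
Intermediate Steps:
69*(73 - 93) = 69*(-20) = -1380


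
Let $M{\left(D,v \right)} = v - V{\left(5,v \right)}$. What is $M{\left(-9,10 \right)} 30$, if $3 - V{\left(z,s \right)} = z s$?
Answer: $1710$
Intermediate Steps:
$V{\left(z,s \right)} = 3 - s z$ ($V{\left(z,s \right)} = 3 - z s = 3 - s z$)
$M{\left(D,v \right)} = -3 + 6 v$ ($M{\left(D,v \right)} = v - \left(3 - v 5\right) = v - \left(3 - 5 v\right) = v + \left(-3 + 5 v\right) = -3 + 6 v$)
$M{\left(-9,10 \right)} 30 = \left(-3 + 6 \cdot 10\right) 30 = \left(-3 + 60\right) 30 = 57 \cdot 30 = 1710$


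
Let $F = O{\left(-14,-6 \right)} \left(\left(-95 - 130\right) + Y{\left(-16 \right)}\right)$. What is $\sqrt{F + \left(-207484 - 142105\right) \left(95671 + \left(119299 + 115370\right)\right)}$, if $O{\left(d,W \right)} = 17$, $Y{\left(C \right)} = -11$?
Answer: $4 i \sqrt{7217702142} \approx 3.3983 \cdot 10^{5} i$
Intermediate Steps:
$F = -4012$ ($F = 17 \left(\left(-95 - 130\right) - 11\right) = 17 \left(-225 - 11\right) = 17 \left(-236\right) = -4012$)
$\sqrt{F + \left(-207484 - 142105\right) \left(95671 + \left(119299 + 115370\right)\right)} = \sqrt{-4012 + \left(-207484 - 142105\right) \left(95671 + \left(119299 + 115370\right)\right)} = \sqrt{-4012 - 349589 \left(95671 + 234669\right)} = \sqrt{-4012 - 115483230260} = \sqrt{-115483234272} = 4 i \sqrt{7217702142}$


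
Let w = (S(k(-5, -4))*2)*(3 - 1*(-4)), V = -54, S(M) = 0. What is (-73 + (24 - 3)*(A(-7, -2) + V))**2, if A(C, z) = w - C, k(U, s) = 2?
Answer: 1123600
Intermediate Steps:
w = 0 (w = (0*2)*(3 - 1*(-4)) = 0*(3 + 4) = 0*7 = 0)
A(C, z) = -C (A(C, z) = 0 - C = -C)
(-73 + (24 - 3)*(A(-7, -2) + V))**2 = (-73 + (24 - 3)*(-1*(-7) - 54))**2 = (-73 + 21*(7 - 54))**2 = (-73 + 21*(-47))**2 = (-73 - 987)**2 = (-1060)**2 = 1123600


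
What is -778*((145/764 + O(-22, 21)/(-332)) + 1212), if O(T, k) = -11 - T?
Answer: -14950296571/15853 ≈ -9.4306e+5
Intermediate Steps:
-778*((145/764 + O(-22, 21)/(-332)) + 1212) = -778*((145/764 + (-11 - 1*(-22))/(-332)) + 1212) = -778*((145*(1/764) + (-11 + 22)*(-1/332)) + 1212) = -778*((145/764 + 11*(-1/332)) + 1212) = -778*((145/764 - 11/332) + 1212) = -778*(4967/31706 + 1212) = -778*38432639/31706 = -14950296571/15853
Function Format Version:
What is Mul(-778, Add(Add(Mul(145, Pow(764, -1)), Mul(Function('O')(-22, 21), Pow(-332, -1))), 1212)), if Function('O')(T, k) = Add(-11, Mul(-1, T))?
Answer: Rational(-14950296571, 15853) ≈ -9.4306e+5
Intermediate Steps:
Mul(-778, Add(Add(Mul(145, Pow(764, -1)), Mul(Function('O')(-22, 21), Pow(-332, -1))), 1212)) = Mul(-778, Add(Add(Mul(145, Pow(764, -1)), Mul(Add(-11, Mul(-1, -22)), Pow(-332, -1))), 1212)) = Mul(-778, Add(Add(Mul(145, Rational(1, 764)), Mul(Add(-11, 22), Rational(-1, 332))), 1212)) = Mul(-778, Add(Add(Rational(145, 764), Mul(11, Rational(-1, 332))), 1212)) = Mul(-778, Add(Add(Rational(145, 764), Rational(-11, 332)), 1212)) = Mul(-778, Add(Rational(4967, 31706), 1212)) = Mul(-778, Rational(38432639, 31706)) = Rational(-14950296571, 15853)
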